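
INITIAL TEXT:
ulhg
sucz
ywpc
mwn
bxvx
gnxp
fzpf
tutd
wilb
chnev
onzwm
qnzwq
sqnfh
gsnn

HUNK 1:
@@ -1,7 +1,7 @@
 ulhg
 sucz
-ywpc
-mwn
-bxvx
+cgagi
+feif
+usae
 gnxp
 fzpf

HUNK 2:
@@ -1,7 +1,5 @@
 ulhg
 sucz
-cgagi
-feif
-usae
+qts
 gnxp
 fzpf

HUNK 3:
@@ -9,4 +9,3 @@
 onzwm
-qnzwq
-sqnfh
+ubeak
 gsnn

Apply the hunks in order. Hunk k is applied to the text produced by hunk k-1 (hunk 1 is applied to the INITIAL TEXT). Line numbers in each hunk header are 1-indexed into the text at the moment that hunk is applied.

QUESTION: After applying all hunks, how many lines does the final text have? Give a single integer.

Answer: 11

Derivation:
Hunk 1: at line 1 remove [ywpc,mwn,bxvx] add [cgagi,feif,usae] -> 14 lines: ulhg sucz cgagi feif usae gnxp fzpf tutd wilb chnev onzwm qnzwq sqnfh gsnn
Hunk 2: at line 1 remove [cgagi,feif,usae] add [qts] -> 12 lines: ulhg sucz qts gnxp fzpf tutd wilb chnev onzwm qnzwq sqnfh gsnn
Hunk 3: at line 9 remove [qnzwq,sqnfh] add [ubeak] -> 11 lines: ulhg sucz qts gnxp fzpf tutd wilb chnev onzwm ubeak gsnn
Final line count: 11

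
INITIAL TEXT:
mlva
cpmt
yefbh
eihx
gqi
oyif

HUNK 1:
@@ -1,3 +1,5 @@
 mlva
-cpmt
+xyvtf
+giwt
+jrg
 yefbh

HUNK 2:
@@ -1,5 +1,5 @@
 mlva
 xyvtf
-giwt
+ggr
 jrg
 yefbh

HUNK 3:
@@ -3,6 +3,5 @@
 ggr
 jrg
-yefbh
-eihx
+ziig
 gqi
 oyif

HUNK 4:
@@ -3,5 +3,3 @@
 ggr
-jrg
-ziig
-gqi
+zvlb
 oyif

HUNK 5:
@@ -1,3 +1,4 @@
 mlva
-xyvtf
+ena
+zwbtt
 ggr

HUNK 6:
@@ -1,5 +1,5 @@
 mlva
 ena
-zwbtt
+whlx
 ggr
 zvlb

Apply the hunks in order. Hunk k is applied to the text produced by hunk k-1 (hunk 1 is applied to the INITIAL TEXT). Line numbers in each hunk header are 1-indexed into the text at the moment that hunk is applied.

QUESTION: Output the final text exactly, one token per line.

Hunk 1: at line 1 remove [cpmt] add [xyvtf,giwt,jrg] -> 8 lines: mlva xyvtf giwt jrg yefbh eihx gqi oyif
Hunk 2: at line 1 remove [giwt] add [ggr] -> 8 lines: mlva xyvtf ggr jrg yefbh eihx gqi oyif
Hunk 3: at line 3 remove [yefbh,eihx] add [ziig] -> 7 lines: mlva xyvtf ggr jrg ziig gqi oyif
Hunk 4: at line 3 remove [jrg,ziig,gqi] add [zvlb] -> 5 lines: mlva xyvtf ggr zvlb oyif
Hunk 5: at line 1 remove [xyvtf] add [ena,zwbtt] -> 6 lines: mlva ena zwbtt ggr zvlb oyif
Hunk 6: at line 1 remove [zwbtt] add [whlx] -> 6 lines: mlva ena whlx ggr zvlb oyif

Answer: mlva
ena
whlx
ggr
zvlb
oyif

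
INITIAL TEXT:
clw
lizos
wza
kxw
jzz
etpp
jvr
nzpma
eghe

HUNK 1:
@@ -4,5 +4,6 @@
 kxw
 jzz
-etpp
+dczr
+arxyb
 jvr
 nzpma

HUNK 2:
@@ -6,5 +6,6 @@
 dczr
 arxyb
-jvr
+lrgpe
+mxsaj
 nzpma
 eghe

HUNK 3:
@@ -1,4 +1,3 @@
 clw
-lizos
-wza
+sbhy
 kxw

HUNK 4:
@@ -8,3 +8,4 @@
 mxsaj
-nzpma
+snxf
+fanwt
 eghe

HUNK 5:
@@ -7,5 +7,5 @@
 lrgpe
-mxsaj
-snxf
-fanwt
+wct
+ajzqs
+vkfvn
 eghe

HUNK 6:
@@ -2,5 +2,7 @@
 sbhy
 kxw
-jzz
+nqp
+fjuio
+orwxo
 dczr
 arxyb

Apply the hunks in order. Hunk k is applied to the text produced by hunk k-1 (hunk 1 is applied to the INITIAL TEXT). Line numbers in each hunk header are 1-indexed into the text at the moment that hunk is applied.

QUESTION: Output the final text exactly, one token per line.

Answer: clw
sbhy
kxw
nqp
fjuio
orwxo
dczr
arxyb
lrgpe
wct
ajzqs
vkfvn
eghe

Derivation:
Hunk 1: at line 4 remove [etpp] add [dczr,arxyb] -> 10 lines: clw lizos wza kxw jzz dczr arxyb jvr nzpma eghe
Hunk 2: at line 6 remove [jvr] add [lrgpe,mxsaj] -> 11 lines: clw lizos wza kxw jzz dczr arxyb lrgpe mxsaj nzpma eghe
Hunk 3: at line 1 remove [lizos,wza] add [sbhy] -> 10 lines: clw sbhy kxw jzz dczr arxyb lrgpe mxsaj nzpma eghe
Hunk 4: at line 8 remove [nzpma] add [snxf,fanwt] -> 11 lines: clw sbhy kxw jzz dczr arxyb lrgpe mxsaj snxf fanwt eghe
Hunk 5: at line 7 remove [mxsaj,snxf,fanwt] add [wct,ajzqs,vkfvn] -> 11 lines: clw sbhy kxw jzz dczr arxyb lrgpe wct ajzqs vkfvn eghe
Hunk 6: at line 2 remove [jzz] add [nqp,fjuio,orwxo] -> 13 lines: clw sbhy kxw nqp fjuio orwxo dczr arxyb lrgpe wct ajzqs vkfvn eghe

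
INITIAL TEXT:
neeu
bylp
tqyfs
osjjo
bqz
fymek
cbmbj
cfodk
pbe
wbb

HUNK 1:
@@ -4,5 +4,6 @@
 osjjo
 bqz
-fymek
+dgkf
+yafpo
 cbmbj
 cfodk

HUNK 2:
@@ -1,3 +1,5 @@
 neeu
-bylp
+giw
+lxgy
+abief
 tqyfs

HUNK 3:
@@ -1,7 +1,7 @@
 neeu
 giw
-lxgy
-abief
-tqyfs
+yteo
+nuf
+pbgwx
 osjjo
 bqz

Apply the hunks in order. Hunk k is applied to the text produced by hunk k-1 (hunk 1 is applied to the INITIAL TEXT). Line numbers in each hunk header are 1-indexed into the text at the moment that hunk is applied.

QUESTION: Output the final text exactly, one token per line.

Answer: neeu
giw
yteo
nuf
pbgwx
osjjo
bqz
dgkf
yafpo
cbmbj
cfodk
pbe
wbb

Derivation:
Hunk 1: at line 4 remove [fymek] add [dgkf,yafpo] -> 11 lines: neeu bylp tqyfs osjjo bqz dgkf yafpo cbmbj cfodk pbe wbb
Hunk 2: at line 1 remove [bylp] add [giw,lxgy,abief] -> 13 lines: neeu giw lxgy abief tqyfs osjjo bqz dgkf yafpo cbmbj cfodk pbe wbb
Hunk 3: at line 1 remove [lxgy,abief,tqyfs] add [yteo,nuf,pbgwx] -> 13 lines: neeu giw yteo nuf pbgwx osjjo bqz dgkf yafpo cbmbj cfodk pbe wbb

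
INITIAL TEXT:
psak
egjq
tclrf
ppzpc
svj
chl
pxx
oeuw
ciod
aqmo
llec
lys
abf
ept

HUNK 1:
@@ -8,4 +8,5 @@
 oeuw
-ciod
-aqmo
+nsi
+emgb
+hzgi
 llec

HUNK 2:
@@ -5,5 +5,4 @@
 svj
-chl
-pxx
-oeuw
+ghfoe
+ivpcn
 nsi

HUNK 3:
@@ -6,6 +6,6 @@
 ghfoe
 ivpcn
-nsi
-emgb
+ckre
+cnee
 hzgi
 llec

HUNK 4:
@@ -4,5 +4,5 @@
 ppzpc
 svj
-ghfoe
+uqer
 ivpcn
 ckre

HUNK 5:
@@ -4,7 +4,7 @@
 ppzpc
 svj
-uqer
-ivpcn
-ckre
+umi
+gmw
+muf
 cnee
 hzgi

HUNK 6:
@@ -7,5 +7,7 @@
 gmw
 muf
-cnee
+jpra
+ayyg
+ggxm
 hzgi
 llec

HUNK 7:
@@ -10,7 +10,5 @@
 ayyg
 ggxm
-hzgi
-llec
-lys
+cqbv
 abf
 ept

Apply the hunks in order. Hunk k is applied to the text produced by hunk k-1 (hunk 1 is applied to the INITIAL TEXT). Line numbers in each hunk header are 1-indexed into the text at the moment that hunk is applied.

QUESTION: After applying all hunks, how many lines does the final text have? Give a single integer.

Answer: 14

Derivation:
Hunk 1: at line 8 remove [ciod,aqmo] add [nsi,emgb,hzgi] -> 15 lines: psak egjq tclrf ppzpc svj chl pxx oeuw nsi emgb hzgi llec lys abf ept
Hunk 2: at line 5 remove [chl,pxx,oeuw] add [ghfoe,ivpcn] -> 14 lines: psak egjq tclrf ppzpc svj ghfoe ivpcn nsi emgb hzgi llec lys abf ept
Hunk 3: at line 6 remove [nsi,emgb] add [ckre,cnee] -> 14 lines: psak egjq tclrf ppzpc svj ghfoe ivpcn ckre cnee hzgi llec lys abf ept
Hunk 4: at line 4 remove [ghfoe] add [uqer] -> 14 lines: psak egjq tclrf ppzpc svj uqer ivpcn ckre cnee hzgi llec lys abf ept
Hunk 5: at line 4 remove [uqer,ivpcn,ckre] add [umi,gmw,muf] -> 14 lines: psak egjq tclrf ppzpc svj umi gmw muf cnee hzgi llec lys abf ept
Hunk 6: at line 7 remove [cnee] add [jpra,ayyg,ggxm] -> 16 lines: psak egjq tclrf ppzpc svj umi gmw muf jpra ayyg ggxm hzgi llec lys abf ept
Hunk 7: at line 10 remove [hzgi,llec,lys] add [cqbv] -> 14 lines: psak egjq tclrf ppzpc svj umi gmw muf jpra ayyg ggxm cqbv abf ept
Final line count: 14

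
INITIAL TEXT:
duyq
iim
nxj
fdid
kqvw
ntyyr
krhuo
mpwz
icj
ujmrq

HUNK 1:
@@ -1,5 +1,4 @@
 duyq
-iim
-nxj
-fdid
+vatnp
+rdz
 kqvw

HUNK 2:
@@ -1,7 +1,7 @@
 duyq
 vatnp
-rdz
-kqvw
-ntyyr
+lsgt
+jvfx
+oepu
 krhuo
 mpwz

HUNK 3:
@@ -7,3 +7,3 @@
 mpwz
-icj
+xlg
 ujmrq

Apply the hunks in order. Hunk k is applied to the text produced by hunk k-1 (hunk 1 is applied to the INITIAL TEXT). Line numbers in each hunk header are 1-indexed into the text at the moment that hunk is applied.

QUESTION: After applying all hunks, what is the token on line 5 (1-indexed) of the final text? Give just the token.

Answer: oepu

Derivation:
Hunk 1: at line 1 remove [iim,nxj,fdid] add [vatnp,rdz] -> 9 lines: duyq vatnp rdz kqvw ntyyr krhuo mpwz icj ujmrq
Hunk 2: at line 1 remove [rdz,kqvw,ntyyr] add [lsgt,jvfx,oepu] -> 9 lines: duyq vatnp lsgt jvfx oepu krhuo mpwz icj ujmrq
Hunk 3: at line 7 remove [icj] add [xlg] -> 9 lines: duyq vatnp lsgt jvfx oepu krhuo mpwz xlg ujmrq
Final line 5: oepu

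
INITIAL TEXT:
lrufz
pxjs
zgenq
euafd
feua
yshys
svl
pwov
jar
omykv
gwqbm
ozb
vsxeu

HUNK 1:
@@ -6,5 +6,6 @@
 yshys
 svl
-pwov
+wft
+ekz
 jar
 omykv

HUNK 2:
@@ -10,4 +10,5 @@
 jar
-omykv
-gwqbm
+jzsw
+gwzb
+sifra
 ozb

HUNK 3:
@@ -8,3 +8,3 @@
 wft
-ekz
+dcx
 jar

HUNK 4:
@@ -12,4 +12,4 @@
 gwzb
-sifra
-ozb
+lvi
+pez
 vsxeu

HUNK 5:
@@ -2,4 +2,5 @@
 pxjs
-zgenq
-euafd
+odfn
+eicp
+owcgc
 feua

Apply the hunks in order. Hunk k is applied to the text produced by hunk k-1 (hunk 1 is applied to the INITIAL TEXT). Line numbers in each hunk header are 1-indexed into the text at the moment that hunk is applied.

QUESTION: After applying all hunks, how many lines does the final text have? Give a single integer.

Hunk 1: at line 6 remove [pwov] add [wft,ekz] -> 14 lines: lrufz pxjs zgenq euafd feua yshys svl wft ekz jar omykv gwqbm ozb vsxeu
Hunk 2: at line 10 remove [omykv,gwqbm] add [jzsw,gwzb,sifra] -> 15 lines: lrufz pxjs zgenq euafd feua yshys svl wft ekz jar jzsw gwzb sifra ozb vsxeu
Hunk 3: at line 8 remove [ekz] add [dcx] -> 15 lines: lrufz pxjs zgenq euafd feua yshys svl wft dcx jar jzsw gwzb sifra ozb vsxeu
Hunk 4: at line 12 remove [sifra,ozb] add [lvi,pez] -> 15 lines: lrufz pxjs zgenq euafd feua yshys svl wft dcx jar jzsw gwzb lvi pez vsxeu
Hunk 5: at line 2 remove [zgenq,euafd] add [odfn,eicp,owcgc] -> 16 lines: lrufz pxjs odfn eicp owcgc feua yshys svl wft dcx jar jzsw gwzb lvi pez vsxeu
Final line count: 16

Answer: 16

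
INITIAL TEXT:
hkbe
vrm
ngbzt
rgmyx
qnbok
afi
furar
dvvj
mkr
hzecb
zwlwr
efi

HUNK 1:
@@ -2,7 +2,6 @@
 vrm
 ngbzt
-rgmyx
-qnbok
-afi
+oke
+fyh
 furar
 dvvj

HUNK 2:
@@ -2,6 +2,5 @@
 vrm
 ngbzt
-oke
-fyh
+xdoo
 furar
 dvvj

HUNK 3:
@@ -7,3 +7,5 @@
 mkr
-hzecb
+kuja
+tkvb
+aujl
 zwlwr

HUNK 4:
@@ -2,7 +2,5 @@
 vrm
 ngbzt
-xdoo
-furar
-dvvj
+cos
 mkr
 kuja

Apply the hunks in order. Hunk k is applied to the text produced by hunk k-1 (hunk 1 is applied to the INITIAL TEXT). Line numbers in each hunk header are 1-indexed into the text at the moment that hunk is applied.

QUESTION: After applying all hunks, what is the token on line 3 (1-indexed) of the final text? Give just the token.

Hunk 1: at line 2 remove [rgmyx,qnbok,afi] add [oke,fyh] -> 11 lines: hkbe vrm ngbzt oke fyh furar dvvj mkr hzecb zwlwr efi
Hunk 2: at line 2 remove [oke,fyh] add [xdoo] -> 10 lines: hkbe vrm ngbzt xdoo furar dvvj mkr hzecb zwlwr efi
Hunk 3: at line 7 remove [hzecb] add [kuja,tkvb,aujl] -> 12 lines: hkbe vrm ngbzt xdoo furar dvvj mkr kuja tkvb aujl zwlwr efi
Hunk 4: at line 2 remove [xdoo,furar,dvvj] add [cos] -> 10 lines: hkbe vrm ngbzt cos mkr kuja tkvb aujl zwlwr efi
Final line 3: ngbzt

Answer: ngbzt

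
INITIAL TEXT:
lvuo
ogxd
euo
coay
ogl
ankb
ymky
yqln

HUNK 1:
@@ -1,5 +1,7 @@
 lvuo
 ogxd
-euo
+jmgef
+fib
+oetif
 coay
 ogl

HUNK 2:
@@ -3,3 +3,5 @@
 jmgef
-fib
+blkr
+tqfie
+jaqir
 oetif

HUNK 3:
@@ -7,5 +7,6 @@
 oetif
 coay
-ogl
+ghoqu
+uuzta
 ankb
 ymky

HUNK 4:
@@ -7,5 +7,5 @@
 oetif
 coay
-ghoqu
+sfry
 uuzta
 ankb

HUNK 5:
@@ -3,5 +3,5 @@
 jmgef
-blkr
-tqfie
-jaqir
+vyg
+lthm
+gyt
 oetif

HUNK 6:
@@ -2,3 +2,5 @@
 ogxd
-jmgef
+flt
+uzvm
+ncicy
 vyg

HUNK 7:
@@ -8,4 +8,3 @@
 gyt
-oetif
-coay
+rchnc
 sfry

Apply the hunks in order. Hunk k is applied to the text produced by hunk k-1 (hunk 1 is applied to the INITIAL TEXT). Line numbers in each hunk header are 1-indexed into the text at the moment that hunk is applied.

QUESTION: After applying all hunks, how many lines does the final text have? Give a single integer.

Answer: 14

Derivation:
Hunk 1: at line 1 remove [euo] add [jmgef,fib,oetif] -> 10 lines: lvuo ogxd jmgef fib oetif coay ogl ankb ymky yqln
Hunk 2: at line 3 remove [fib] add [blkr,tqfie,jaqir] -> 12 lines: lvuo ogxd jmgef blkr tqfie jaqir oetif coay ogl ankb ymky yqln
Hunk 3: at line 7 remove [ogl] add [ghoqu,uuzta] -> 13 lines: lvuo ogxd jmgef blkr tqfie jaqir oetif coay ghoqu uuzta ankb ymky yqln
Hunk 4: at line 7 remove [ghoqu] add [sfry] -> 13 lines: lvuo ogxd jmgef blkr tqfie jaqir oetif coay sfry uuzta ankb ymky yqln
Hunk 5: at line 3 remove [blkr,tqfie,jaqir] add [vyg,lthm,gyt] -> 13 lines: lvuo ogxd jmgef vyg lthm gyt oetif coay sfry uuzta ankb ymky yqln
Hunk 6: at line 2 remove [jmgef] add [flt,uzvm,ncicy] -> 15 lines: lvuo ogxd flt uzvm ncicy vyg lthm gyt oetif coay sfry uuzta ankb ymky yqln
Hunk 7: at line 8 remove [oetif,coay] add [rchnc] -> 14 lines: lvuo ogxd flt uzvm ncicy vyg lthm gyt rchnc sfry uuzta ankb ymky yqln
Final line count: 14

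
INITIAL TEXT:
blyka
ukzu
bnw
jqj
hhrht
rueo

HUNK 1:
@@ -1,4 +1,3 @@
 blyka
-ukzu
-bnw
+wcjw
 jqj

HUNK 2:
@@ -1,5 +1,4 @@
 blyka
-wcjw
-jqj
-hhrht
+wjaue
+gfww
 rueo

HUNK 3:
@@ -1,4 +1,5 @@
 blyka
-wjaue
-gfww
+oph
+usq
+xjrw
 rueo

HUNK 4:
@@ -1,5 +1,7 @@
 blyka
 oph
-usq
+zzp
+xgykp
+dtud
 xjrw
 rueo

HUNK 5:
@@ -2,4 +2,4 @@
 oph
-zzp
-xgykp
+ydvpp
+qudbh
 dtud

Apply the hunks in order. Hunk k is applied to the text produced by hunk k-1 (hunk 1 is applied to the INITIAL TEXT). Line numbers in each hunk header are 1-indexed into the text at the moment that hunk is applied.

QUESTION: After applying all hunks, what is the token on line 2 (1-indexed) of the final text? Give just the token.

Hunk 1: at line 1 remove [ukzu,bnw] add [wcjw] -> 5 lines: blyka wcjw jqj hhrht rueo
Hunk 2: at line 1 remove [wcjw,jqj,hhrht] add [wjaue,gfww] -> 4 lines: blyka wjaue gfww rueo
Hunk 3: at line 1 remove [wjaue,gfww] add [oph,usq,xjrw] -> 5 lines: blyka oph usq xjrw rueo
Hunk 4: at line 1 remove [usq] add [zzp,xgykp,dtud] -> 7 lines: blyka oph zzp xgykp dtud xjrw rueo
Hunk 5: at line 2 remove [zzp,xgykp] add [ydvpp,qudbh] -> 7 lines: blyka oph ydvpp qudbh dtud xjrw rueo
Final line 2: oph

Answer: oph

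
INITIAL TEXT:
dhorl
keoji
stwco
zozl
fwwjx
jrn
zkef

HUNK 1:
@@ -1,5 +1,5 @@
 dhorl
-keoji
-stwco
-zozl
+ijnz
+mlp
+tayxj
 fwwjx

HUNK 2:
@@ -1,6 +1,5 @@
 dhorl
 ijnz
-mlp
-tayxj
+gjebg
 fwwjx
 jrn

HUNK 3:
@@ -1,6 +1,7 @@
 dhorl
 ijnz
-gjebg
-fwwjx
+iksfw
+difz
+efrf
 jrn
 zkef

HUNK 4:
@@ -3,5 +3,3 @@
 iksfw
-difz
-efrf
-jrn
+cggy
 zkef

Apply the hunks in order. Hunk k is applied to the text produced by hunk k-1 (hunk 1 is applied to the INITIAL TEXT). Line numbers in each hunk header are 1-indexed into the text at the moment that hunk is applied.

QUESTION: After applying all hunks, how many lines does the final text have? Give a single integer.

Answer: 5

Derivation:
Hunk 1: at line 1 remove [keoji,stwco,zozl] add [ijnz,mlp,tayxj] -> 7 lines: dhorl ijnz mlp tayxj fwwjx jrn zkef
Hunk 2: at line 1 remove [mlp,tayxj] add [gjebg] -> 6 lines: dhorl ijnz gjebg fwwjx jrn zkef
Hunk 3: at line 1 remove [gjebg,fwwjx] add [iksfw,difz,efrf] -> 7 lines: dhorl ijnz iksfw difz efrf jrn zkef
Hunk 4: at line 3 remove [difz,efrf,jrn] add [cggy] -> 5 lines: dhorl ijnz iksfw cggy zkef
Final line count: 5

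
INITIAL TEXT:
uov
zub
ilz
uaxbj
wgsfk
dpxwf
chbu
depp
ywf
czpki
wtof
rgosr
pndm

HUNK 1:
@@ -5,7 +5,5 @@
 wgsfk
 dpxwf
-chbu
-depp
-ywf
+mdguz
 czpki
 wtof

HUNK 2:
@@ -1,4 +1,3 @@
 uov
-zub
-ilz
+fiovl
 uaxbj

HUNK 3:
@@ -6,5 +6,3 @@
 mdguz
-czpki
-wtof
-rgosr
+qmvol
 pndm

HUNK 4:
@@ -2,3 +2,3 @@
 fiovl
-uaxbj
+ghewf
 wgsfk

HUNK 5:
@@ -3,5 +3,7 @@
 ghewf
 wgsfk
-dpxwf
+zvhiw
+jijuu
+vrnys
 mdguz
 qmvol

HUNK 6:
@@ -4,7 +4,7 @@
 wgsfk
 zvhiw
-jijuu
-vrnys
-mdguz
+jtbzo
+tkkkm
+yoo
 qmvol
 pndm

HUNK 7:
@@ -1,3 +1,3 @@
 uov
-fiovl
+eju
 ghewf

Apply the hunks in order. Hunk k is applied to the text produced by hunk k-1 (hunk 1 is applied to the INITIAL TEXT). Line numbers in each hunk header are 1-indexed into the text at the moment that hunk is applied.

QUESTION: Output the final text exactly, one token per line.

Hunk 1: at line 5 remove [chbu,depp,ywf] add [mdguz] -> 11 lines: uov zub ilz uaxbj wgsfk dpxwf mdguz czpki wtof rgosr pndm
Hunk 2: at line 1 remove [zub,ilz] add [fiovl] -> 10 lines: uov fiovl uaxbj wgsfk dpxwf mdguz czpki wtof rgosr pndm
Hunk 3: at line 6 remove [czpki,wtof,rgosr] add [qmvol] -> 8 lines: uov fiovl uaxbj wgsfk dpxwf mdguz qmvol pndm
Hunk 4: at line 2 remove [uaxbj] add [ghewf] -> 8 lines: uov fiovl ghewf wgsfk dpxwf mdguz qmvol pndm
Hunk 5: at line 3 remove [dpxwf] add [zvhiw,jijuu,vrnys] -> 10 lines: uov fiovl ghewf wgsfk zvhiw jijuu vrnys mdguz qmvol pndm
Hunk 6: at line 4 remove [jijuu,vrnys,mdguz] add [jtbzo,tkkkm,yoo] -> 10 lines: uov fiovl ghewf wgsfk zvhiw jtbzo tkkkm yoo qmvol pndm
Hunk 7: at line 1 remove [fiovl] add [eju] -> 10 lines: uov eju ghewf wgsfk zvhiw jtbzo tkkkm yoo qmvol pndm

Answer: uov
eju
ghewf
wgsfk
zvhiw
jtbzo
tkkkm
yoo
qmvol
pndm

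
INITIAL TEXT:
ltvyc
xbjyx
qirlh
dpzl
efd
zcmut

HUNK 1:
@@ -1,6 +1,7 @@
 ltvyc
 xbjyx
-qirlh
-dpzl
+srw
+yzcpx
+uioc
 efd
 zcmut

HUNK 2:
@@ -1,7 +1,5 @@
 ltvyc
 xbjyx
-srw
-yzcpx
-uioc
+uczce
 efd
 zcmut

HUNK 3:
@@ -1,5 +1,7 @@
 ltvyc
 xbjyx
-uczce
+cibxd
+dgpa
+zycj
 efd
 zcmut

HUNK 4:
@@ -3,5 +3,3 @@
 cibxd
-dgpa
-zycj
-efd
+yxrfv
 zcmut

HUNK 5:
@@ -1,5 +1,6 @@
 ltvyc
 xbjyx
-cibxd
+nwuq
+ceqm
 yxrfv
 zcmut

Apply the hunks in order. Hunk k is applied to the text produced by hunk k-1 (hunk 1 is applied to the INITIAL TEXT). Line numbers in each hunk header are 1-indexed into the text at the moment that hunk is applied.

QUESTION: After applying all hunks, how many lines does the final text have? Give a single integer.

Hunk 1: at line 1 remove [qirlh,dpzl] add [srw,yzcpx,uioc] -> 7 lines: ltvyc xbjyx srw yzcpx uioc efd zcmut
Hunk 2: at line 1 remove [srw,yzcpx,uioc] add [uczce] -> 5 lines: ltvyc xbjyx uczce efd zcmut
Hunk 3: at line 1 remove [uczce] add [cibxd,dgpa,zycj] -> 7 lines: ltvyc xbjyx cibxd dgpa zycj efd zcmut
Hunk 4: at line 3 remove [dgpa,zycj,efd] add [yxrfv] -> 5 lines: ltvyc xbjyx cibxd yxrfv zcmut
Hunk 5: at line 1 remove [cibxd] add [nwuq,ceqm] -> 6 lines: ltvyc xbjyx nwuq ceqm yxrfv zcmut
Final line count: 6

Answer: 6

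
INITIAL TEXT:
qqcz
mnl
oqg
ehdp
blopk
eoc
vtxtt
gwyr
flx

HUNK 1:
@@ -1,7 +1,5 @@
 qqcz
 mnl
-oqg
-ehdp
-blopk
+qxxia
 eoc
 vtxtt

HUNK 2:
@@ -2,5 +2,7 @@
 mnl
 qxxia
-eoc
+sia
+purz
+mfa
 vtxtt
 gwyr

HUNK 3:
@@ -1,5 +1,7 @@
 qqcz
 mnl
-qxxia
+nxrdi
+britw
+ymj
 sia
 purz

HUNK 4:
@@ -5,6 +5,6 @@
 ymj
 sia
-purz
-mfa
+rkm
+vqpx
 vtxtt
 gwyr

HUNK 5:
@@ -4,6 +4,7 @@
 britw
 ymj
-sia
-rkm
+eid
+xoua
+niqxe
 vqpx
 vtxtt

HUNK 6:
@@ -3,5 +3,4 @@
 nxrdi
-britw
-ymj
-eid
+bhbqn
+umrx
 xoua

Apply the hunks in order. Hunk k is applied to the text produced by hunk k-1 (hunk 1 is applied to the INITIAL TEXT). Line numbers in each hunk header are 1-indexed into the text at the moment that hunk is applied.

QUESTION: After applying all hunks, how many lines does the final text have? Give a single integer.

Answer: 11

Derivation:
Hunk 1: at line 1 remove [oqg,ehdp,blopk] add [qxxia] -> 7 lines: qqcz mnl qxxia eoc vtxtt gwyr flx
Hunk 2: at line 2 remove [eoc] add [sia,purz,mfa] -> 9 lines: qqcz mnl qxxia sia purz mfa vtxtt gwyr flx
Hunk 3: at line 1 remove [qxxia] add [nxrdi,britw,ymj] -> 11 lines: qqcz mnl nxrdi britw ymj sia purz mfa vtxtt gwyr flx
Hunk 4: at line 5 remove [purz,mfa] add [rkm,vqpx] -> 11 lines: qqcz mnl nxrdi britw ymj sia rkm vqpx vtxtt gwyr flx
Hunk 5: at line 4 remove [sia,rkm] add [eid,xoua,niqxe] -> 12 lines: qqcz mnl nxrdi britw ymj eid xoua niqxe vqpx vtxtt gwyr flx
Hunk 6: at line 3 remove [britw,ymj,eid] add [bhbqn,umrx] -> 11 lines: qqcz mnl nxrdi bhbqn umrx xoua niqxe vqpx vtxtt gwyr flx
Final line count: 11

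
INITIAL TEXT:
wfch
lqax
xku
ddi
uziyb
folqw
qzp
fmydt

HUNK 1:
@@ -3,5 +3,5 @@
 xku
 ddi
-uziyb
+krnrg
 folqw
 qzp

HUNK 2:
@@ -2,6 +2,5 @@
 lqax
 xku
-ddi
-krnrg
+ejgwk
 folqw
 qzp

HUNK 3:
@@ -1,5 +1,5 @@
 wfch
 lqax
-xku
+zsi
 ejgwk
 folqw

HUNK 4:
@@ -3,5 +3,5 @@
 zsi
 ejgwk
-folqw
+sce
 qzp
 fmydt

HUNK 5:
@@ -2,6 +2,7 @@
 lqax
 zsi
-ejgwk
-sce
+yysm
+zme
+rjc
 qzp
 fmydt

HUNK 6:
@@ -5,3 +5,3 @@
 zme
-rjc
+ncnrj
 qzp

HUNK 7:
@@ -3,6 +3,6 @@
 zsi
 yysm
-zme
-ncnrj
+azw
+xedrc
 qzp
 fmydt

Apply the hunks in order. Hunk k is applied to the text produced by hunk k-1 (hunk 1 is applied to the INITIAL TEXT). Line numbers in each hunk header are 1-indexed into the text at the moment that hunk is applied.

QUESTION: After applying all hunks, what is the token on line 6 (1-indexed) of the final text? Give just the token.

Answer: xedrc

Derivation:
Hunk 1: at line 3 remove [uziyb] add [krnrg] -> 8 lines: wfch lqax xku ddi krnrg folqw qzp fmydt
Hunk 2: at line 2 remove [ddi,krnrg] add [ejgwk] -> 7 lines: wfch lqax xku ejgwk folqw qzp fmydt
Hunk 3: at line 1 remove [xku] add [zsi] -> 7 lines: wfch lqax zsi ejgwk folqw qzp fmydt
Hunk 4: at line 3 remove [folqw] add [sce] -> 7 lines: wfch lqax zsi ejgwk sce qzp fmydt
Hunk 5: at line 2 remove [ejgwk,sce] add [yysm,zme,rjc] -> 8 lines: wfch lqax zsi yysm zme rjc qzp fmydt
Hunk 6: at line 5 remove [rjc] add [ncnrj] -> 8 lines: wfch lqax zsi yysm zme ncnrj qzp fmydt
Hunk 7: at line 3 remove [zme,ncnrj] add [azw,xedrc] -> 8 lines: wfch lqax zsi yysm azw xedrc qzp fmydt
Final line 6: xedrc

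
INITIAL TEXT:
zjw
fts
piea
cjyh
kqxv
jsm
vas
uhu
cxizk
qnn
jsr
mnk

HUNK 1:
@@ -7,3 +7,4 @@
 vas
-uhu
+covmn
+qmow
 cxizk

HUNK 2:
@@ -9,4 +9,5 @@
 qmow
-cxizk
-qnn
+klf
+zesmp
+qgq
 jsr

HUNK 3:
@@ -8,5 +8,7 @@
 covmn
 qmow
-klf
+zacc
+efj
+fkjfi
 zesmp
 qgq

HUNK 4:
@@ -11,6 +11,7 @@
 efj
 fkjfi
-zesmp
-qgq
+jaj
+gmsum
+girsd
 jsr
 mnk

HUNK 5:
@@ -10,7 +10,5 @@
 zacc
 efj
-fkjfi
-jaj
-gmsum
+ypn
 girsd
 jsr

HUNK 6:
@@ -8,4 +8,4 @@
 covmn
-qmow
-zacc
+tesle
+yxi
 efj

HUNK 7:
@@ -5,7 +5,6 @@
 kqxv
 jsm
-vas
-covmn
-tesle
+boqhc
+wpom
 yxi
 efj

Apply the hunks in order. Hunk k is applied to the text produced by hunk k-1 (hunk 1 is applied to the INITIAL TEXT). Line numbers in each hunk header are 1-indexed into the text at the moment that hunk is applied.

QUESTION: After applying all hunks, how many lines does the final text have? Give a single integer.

Hunk 1: at line 7 remove [uhu] add [covmn,qmow] -> 13 lines: zjw fts piea cjyh kqxv jsm vas covmn qmow cxizk qnn jsr mnk
Hunk 2: at line 9 remove [cxizk,qnn] add [klf,zesmp,qgq] -> 14 lines: zjw fts piea cjyh kqxv jsm vas covmn qmow klf zesmp qgq jsr mnk
Hunk 3: at line 8 remove [klf] add [zacc,efj,fkjfi] -> 16 lines: zjw fts piea cjyh kqxv jsm vas covmn qmow zacc efj fkjfi zesmp qgq jsr mnk
Hunk 4: at line 11 remove [zesmp,qgq] add [jaj,gmsum,girsd] -> 17 lines: zjw fts piea cjyh kqxv jsm vas covmn qmow zacc efj fkjfi jaj gmsum girsd jsr mnk
Hunk 5: at line 10 remove [fkjfi,jaj,gmsum] add [ypn] -> 15 lines: zjw fts piea cjyh kqxv jsm vas covmn qmow zacc efj ypn girsd jsr mnk
Hunk 6: at line 8 remove [qmow,zacc] add [tesle,yxi] -> 15 lines: zjw fts piea cjyh kqxv jsm vas covmn tesle yxi efj ypn girsd jsr mnk
Hunk 7: at line 5 remove [vas,covmn,tesle] add [boqhc,wpom] -> 14 lines: zjw fts piea cjyh kqxv jsm boqhc wpom yxi efj ypn girsd jsr mnk
Final line count: 14

Answer: 14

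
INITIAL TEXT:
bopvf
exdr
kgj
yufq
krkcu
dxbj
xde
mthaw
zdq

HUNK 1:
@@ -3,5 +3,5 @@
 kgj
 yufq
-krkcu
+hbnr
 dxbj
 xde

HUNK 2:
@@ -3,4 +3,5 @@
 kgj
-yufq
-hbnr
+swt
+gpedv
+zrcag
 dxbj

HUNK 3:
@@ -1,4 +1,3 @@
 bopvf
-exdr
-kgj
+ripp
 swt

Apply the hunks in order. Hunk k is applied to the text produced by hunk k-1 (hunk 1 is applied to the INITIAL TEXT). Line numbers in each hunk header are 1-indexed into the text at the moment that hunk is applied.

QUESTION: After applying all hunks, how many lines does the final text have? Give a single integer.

Answer: 9

Derivation:
Hunk 1: at line 3 remove [krkcu] add [hbnr] -> 9 lines: bopvf exdr kgj yufq hbnr dxbj xde mthaw zdq
Hunk 2: at line 3 remove [yufq,hbnr] add [swt,gpedv,zrcag] -> 10 lines: bopvf exdr kgj swt gpedv zrcag dxbj xde mthaw zdq
Hunk 3: at line 1 remove [exdr,kgj] add [ripp] -> 9 lines: bopvf ripp swt gpedv zrcag dxbj xde mthaw zdq
Final line count: 9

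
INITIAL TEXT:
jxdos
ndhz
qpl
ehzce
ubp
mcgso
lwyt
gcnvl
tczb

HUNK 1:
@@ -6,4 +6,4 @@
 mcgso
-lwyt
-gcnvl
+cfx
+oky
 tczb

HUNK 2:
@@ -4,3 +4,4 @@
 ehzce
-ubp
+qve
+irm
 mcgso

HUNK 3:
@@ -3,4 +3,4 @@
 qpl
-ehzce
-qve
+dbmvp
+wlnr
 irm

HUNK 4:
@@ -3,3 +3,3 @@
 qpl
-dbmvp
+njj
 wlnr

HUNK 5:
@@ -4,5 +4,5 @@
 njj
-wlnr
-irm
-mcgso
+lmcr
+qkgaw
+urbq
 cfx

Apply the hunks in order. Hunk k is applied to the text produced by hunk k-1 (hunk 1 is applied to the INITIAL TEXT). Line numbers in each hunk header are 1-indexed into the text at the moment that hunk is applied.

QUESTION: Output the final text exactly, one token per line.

Hunk 1: at line 6 remove [lwyt,gcnvl] add [cfx,oky] -> 9 lines: jxdos ndhz qpl ehzce ubp mcgso cfx oky tczb
Hunk 2: at line 4 remove [ubp] add [qve,irm] -> 10 lines: jxdos ndhz qpl ehzce qve irm mcgso cfx oky tczb
Hunk 3: at line 3 remove [ehzce,qve] add [dbmvp,wlnr] -> 10 lines: jxdos ndhz qpl dbmvp wlnr irm mcgso cfx oky tczb
Hunk 4: at line 3 remove [dbmvp] add [njj] -> 10 lines: jxdos ndhz qpl njj wlnr irm mcgso cfx oky tczb
Hunk 5: at line 4 remove [wlnr,irm,mcgso] add [lmcr,qkgaw,urbq] -> 10 lines: jxdos ndhz qpl njj lmcr qkgaw urbq cfx oky tczb

Answer: jxdos
ndhz
qpl
njj
lmcr
qkgaw
urbq
cfx
oky
tczb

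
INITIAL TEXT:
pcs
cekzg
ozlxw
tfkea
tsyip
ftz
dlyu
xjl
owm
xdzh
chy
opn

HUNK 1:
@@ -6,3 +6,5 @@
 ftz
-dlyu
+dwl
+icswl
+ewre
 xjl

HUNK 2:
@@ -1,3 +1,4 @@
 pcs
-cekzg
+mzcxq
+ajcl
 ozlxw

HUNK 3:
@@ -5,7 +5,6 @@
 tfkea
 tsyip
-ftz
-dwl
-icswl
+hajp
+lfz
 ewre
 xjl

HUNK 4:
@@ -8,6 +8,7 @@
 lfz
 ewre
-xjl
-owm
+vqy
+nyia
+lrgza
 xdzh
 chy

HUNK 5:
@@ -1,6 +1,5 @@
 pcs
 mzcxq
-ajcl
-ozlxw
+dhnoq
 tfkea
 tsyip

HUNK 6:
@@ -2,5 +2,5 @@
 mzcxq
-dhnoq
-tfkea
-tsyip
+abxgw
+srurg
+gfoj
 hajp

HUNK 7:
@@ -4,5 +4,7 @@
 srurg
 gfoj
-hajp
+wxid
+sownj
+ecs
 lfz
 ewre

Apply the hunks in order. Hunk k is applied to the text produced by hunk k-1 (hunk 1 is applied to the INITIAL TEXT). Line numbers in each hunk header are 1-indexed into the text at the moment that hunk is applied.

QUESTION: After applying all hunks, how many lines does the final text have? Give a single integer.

Hunk 1: at line 6 remove [dlyu] add [dwl,icswl,ewre] -> 14 lines: pcs cekzg ozlxw tfkea tsyip ftz dwl icswl ewre xjl owm xdzh chy opn
Hunk 2: at line 1 remove [cekzg] add [mzcxq,ajcl] -> 15 lines: pcs mzcxq ajcl ozlxw tfkea tsyip ftz dwl icswl ewre xjl owm xdzh chy opn
Hunk 3: at line 5 remove [ftz,dwl,icswl] add [hajp,lfz] -> 14 lines: pcs mzcxq ajcl ozlxw tfkea tsyip hajp lfz ewre xjl owm xdzh chy opn
Hunk 4: at line 8 remove [xjl,owm] add [vqy,nyia,lrgza] -> 15 lines: pcs mzcxq ajcl ozlxw tfkea tsyip hajp lfz ewre vqy nyia lrgza xdzh chy opn
Hunk 5: at line 1 remove [ajcl,ozlxw] add [dhnoq] -> 14 lines: pcs mzcxq dhnoq tfkea tsyip hajp lfz ewre vqy nyia lrgza xdzh chy opn
Hunk 6: at line 2 remove [dhnoq,tfkea,tsyip] add [abxgw,srurg,gfoj] -> 14 lines: pcs mzcxq abxgw srurg gfoj hajp lfz ewre vqy nyia lrgza xdzh chy opn
Hunk 7: at line 4 remove [hajp] add [wxid,sownj,ecs] -> 16 lines: pcs mzcxq abxgw srurg gfoj wxid sownj ecs lfz ewre vqy nyia lrgza xdzh chy opn
Final line count: 16

Answer: 16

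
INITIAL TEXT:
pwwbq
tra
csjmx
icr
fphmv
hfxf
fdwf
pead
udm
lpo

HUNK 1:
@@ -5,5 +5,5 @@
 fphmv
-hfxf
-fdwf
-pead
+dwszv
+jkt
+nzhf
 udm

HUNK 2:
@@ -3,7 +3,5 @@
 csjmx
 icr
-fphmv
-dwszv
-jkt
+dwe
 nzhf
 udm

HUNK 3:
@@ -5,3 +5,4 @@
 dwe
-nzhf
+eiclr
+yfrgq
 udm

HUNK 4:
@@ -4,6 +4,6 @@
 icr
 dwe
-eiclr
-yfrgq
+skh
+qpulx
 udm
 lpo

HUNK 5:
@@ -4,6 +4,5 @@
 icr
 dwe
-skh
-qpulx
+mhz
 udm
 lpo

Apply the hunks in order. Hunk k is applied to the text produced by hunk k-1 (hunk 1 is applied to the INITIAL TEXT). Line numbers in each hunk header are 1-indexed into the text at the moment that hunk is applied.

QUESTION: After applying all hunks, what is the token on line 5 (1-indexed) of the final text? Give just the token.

Hunk 1: at line 5 remove [hfxf,fdwf,pead] add [dwszv,jkt,nzhf] -> 10 lines: pwwbq tra csjmx icr fphmv dwszv jkt nzhf udm lpo
Hunk 2: at line 3 remove [fphmv,dwszv,jkt] add [dwe] -> 8 lines: pwwbq tra csjmx icr dwe nzhf udm lpo
Hunk 3: at line 5 remove [nzhf] add [eiclr,yfrgq] -> 9 lines: pwwbq tra csjmx icr dwe eiclr yfrgq udm lpo
Hunk 4: at line 4 remove [eiclr,yfrgq] add [skh,qpulx] -> 9 lines: pwwbq tra csjmx icr dwe skh qpulx udm lpo
Hunk 5: at line 4 remove [skh,qpulx] add [mhz] -> 8 lines: pwwbq tra csjmx icr dwe mhz udm lpo
Final line 5: dwe

Answer: dwe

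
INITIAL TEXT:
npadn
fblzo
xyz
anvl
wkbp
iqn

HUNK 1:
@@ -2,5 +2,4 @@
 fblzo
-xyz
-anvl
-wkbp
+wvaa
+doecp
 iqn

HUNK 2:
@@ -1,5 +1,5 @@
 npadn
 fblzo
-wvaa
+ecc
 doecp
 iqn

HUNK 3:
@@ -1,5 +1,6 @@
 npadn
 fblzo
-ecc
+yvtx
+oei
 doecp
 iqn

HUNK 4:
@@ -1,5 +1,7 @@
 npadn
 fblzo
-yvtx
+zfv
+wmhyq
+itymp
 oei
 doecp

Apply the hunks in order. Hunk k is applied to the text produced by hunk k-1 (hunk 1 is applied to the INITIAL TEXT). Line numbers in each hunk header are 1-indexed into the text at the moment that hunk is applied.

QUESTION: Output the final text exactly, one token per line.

Answer: npadn
fblzo
zfv
wmhyq
itymp
oei
doecp
iqn

Derivation:
Hunk 1: at line 2 remove [xyz,anvl,wkbp] add [wvaa,doecp] -> 5 lines: npadn fblzo wvaa doecp iqn
Hunk 2: at line 1 remove [wvaa] add [ecc] -> 5 lines: npadn fblzo ecc doecp iqn
Hunk 3: at line 1 remove [ecc] add [yvtx,oei] -> 6 lines: npadn fblzo yvtx oei doecp iqn
Hunk 4: at line 1 remove [yvtx] add [zfv,wmhyq,itymp] -> 8 lines: npadn fblzo zfv wmhyq itymp oei doecp iqn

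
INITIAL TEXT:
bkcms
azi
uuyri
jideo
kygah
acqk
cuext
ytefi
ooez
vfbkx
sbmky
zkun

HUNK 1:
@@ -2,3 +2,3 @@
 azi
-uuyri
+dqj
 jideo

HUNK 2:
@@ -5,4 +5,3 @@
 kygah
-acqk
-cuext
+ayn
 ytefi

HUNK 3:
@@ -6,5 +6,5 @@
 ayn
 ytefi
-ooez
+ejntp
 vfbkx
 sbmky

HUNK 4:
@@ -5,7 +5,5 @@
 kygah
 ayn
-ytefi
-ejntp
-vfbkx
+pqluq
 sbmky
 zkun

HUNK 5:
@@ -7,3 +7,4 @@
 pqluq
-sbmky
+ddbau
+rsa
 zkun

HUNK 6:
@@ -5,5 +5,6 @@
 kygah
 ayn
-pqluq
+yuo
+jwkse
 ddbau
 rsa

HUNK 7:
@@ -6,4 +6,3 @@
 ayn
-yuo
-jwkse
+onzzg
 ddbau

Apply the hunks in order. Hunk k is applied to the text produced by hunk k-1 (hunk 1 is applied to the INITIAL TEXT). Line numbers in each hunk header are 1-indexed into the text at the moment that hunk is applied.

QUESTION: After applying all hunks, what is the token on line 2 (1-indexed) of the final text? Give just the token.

Answer: azi

Derivation:
Hunk 1: at line 2 remove [uuyri] add [dqj] -> 12 lines: bkcms azi dqj jideo kygah acqk cuext ytefi ooez vfbkx sbmky zkun
Hunk 2: at line 5 remove [acqk,cuext] add [ayn] -> 11 lines: bkcms azi dqj jideo kygah ayn ytefi ooez vfbkx sbmky zkun
Hunk 3: at line 6 remove [ooez] add [ejntp] -> 11 lines: bkcms azi dqj jideo kygah ayn ytefi ejntp vfbkx sbmky zkun
Hunk 4: at line 5 remove [ytefi,ejntp,vfbkx] add [pqluq] -> 9 lines: bkcms azi dqj jideo kygah ayn pqluq sbmky zkun
Hunk 5: at line 7 remove [sbmky] add [ddbau,rsa] -> 10 lines: bkcms azi dqj jideo kygah ayn pqluq ddbau rsa zkun
Hunk 6: at line 5 remove [pqluq] add [yuo,jwkse] -> 11 lines: bkcms azi dqj jideo kygah ayn yuo jwkse ddbau rsa zkun
Hunk 7: at line 6 remove [yuo,jwkse] add [onzzg] -> 10 lines: bkcms azi dqj jideo kygah ayn onzzg ddbau rsa zkun
Final line 2: azi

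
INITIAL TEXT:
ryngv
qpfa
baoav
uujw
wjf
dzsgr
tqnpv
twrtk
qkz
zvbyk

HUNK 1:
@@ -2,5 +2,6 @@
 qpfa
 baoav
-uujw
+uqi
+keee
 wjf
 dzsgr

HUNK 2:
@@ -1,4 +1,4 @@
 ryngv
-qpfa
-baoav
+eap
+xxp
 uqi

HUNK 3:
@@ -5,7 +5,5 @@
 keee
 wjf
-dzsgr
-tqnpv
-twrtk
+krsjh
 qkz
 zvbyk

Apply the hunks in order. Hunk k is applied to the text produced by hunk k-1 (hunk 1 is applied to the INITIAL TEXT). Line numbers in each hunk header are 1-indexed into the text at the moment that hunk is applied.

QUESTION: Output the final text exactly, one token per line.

Hunk 1: at line 2 remove [uujw] add [uqi,keee] -> 11 lines: ryngv qpfa baoav uqi keee wjf dzsgr tqnpv twrtk qkz zvbyk
Hunk 2: at line 1 remove [qpfa,baoav] add [eap,xxp] -> 11 lines: ryngv eap xxp uqi keee wjf dzsgr tqnpv twrtk qkz zvbyk
Hunk 3: at line 5 remove [dzsgr,tqnpv,twrtk] add [krsjh] -> 9 lines: ryngv eap xxp uqi keee wjf krsjh qkz zvbyk

Answer: ryngv
eap
xxp
uqi
keee
wjf
krsjh
qkz
zvbyk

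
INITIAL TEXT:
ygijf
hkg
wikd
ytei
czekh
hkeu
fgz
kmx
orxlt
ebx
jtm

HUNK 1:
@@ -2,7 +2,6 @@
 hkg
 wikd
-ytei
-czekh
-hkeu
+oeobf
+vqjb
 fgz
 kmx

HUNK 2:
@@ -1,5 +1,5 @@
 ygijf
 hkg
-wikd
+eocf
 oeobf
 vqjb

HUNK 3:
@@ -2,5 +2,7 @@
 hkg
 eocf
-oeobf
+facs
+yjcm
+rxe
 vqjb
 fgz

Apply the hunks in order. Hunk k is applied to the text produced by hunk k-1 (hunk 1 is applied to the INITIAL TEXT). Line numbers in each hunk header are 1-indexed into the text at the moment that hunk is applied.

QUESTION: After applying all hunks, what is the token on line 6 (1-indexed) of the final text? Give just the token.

Answer: rxe

Derivation:
Hunk 1: at line 2 remove [ytei,czekh,hkeu] add [oeobf,vqjb] -> 10 lines: ygijf hkg wikd oeobf vqjb fgz kmx orxlt ebx jtm
Hunk 2: at line 1 remove [wikd] add [eocf] -> 10 lines: ygijf hkg eocf oeobf vqjb fgz kmx orxlt ebx jtm
Hunk 3: at line 2 remove [oeobf] add [facs,yjcm,rxe] -> 12 lines: ygijf hkg eocf facs yjcm rxe vqjb fgz kmx orxlt ebx jtm
Final line 6: rxe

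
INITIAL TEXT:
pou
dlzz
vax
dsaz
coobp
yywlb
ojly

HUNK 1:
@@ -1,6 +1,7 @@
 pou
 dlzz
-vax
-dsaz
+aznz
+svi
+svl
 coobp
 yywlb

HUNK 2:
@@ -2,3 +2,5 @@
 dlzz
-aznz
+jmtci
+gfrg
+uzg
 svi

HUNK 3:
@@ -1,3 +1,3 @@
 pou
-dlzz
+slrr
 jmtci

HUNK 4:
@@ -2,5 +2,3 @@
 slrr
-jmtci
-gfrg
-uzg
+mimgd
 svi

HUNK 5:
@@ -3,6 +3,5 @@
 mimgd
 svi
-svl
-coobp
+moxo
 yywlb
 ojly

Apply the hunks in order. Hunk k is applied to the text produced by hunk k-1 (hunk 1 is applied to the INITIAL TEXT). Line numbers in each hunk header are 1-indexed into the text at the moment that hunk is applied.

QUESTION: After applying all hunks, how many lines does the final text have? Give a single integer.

Hunk 1: at line 1 remove [vax,dsaz] add [aznz,svi,svl] -> 8 lines: pou dlzz aznz svi svl coobp yywlb ojly
Hunk 2: at line 2 remove [aznz] add [jmtci,gfrg,uzg] -> 10 lines: pou dlzz jmtci gfrg uzg svi svl coobp yywlb ojly
Hunk 3: at line 1 remove [dlzz] add [slrr] -> 10 lines: pou slrr jmtci gfrg uzg svi svl coobp yywlb ojly
Hunk 4: at line 2 remove [jmtci,gfrg,uzg] add [mimgd] -> 8 lines: pou slrr mimgd svi svl coobp yywlb ojly
Hunk 5: at line 3 remove [svl,coobp] add [moxo] -> 7 lines: pou slrr mimgd svi moxo yywlb ojly
Final line count: 7

Answer: 7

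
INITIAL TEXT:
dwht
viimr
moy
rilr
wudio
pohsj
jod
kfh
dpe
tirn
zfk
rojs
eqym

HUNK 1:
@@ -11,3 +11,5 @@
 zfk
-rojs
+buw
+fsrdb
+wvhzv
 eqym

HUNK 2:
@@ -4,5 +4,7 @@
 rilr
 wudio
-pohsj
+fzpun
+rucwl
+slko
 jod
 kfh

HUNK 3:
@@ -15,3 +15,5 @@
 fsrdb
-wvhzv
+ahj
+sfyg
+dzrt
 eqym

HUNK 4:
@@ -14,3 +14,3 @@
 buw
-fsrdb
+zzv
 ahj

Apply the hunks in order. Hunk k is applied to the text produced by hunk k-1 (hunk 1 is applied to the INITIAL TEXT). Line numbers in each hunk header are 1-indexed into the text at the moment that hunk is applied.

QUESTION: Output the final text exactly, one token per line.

Hunk 1: at line 11 remove [rojs] add [buw,fsrdb,wvhzv] -> 15 lines: dwht viimr moy rilr wudio pohsj jod kfh dpe tirn zfk buw fsrdb wvhzv eqym
Hunk 2: at line 4 remove [pohsj] add [fzpun,rucwl,slko] -> 17 lines: dwht viimr moy rilr wudio fzpun rucwl slko jod kfh dpe tirn zfk buw fsrdb wvhzv eqym
Hunk 3: at line 15 remove [wvhzv] add [ahj,sfyg,dzrt] -> 19 lines: dwht viimr moy rilr wudio fzpun rucwl slko jod kfh dpe tirn zfk buw fsrdb ahj sfyg dzrt eqym
Hunk 4: at line 14 remove [fsrdb] add [zzv] -> 19 lines: dwht viimr moy rilr wudio fzpun rucwl slko jod kfh dpe tirn zfk buw zzv ahj sfyg dzrt eqym

Answer: dwht
viimr
moy
rilr
wudio
fzpun
rucwl
slko
jod
kfh
dpe
tirn
zfk
buw
zzv
ahj
sfyg
dzrt
eqym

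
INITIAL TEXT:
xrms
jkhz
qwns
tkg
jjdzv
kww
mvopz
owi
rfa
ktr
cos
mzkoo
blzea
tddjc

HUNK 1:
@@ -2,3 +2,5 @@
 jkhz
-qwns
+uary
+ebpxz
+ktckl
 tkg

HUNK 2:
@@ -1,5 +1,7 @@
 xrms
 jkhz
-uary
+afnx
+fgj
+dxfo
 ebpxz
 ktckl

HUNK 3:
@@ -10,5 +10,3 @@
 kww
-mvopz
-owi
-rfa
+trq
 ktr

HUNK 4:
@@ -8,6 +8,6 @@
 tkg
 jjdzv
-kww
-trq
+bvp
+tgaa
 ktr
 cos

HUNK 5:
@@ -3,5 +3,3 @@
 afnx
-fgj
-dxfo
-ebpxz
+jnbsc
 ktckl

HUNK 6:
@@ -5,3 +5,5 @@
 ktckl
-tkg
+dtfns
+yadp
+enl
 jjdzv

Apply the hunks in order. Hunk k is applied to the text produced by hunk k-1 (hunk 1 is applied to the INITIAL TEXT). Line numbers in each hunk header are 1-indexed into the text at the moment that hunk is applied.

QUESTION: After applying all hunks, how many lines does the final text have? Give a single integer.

Hunk 1: at line 2 remove [qwns] add [uary,ebpxz,ktckl] -> 16 lines: xrms jkhz uary ebpxz ktckl tkg jjdzv kww mvopz owi rfa ktr cos mzkoo blzea tddjc
Hunk 2: at line 1 remove [uary] add [afnx,fgj,dxfo] -> 18 lines: xrms jkhz afnx fgj dxfo ebpxz ktckl tkg jjdzv kww mvopz owi rfa ktr cos mzkoo blzea tddjc
Hunk 3: at line 10 remove [mvopz,owi,rfa] add [trq] -> 16 lines: xrms jkhz afnx fgj dxfo ebpxz ktckl tkg jjdzv kww trq ktr cos mzkoo blzea tddjc
Hunk 4: at line 8 remove [kww,trq] add [bvp,tgaa] -> 16 lines: xrms jkhz afnx fgj dxfo ebpxz ktckl tkg jjdzv bvp tgaa ktr cos mzkoo blzea tddjc
Hunk 5: at line 3 remove [fgj,dxfo,ebpxz] add [jnbsc] -> 14 lines: xrms jkhz afnx jnbsc ktckl tkg jjdzv bvp tgaa ktr cos mzkoo blzea tddjc
Hunk 6: at line 5 remove [tkg] add [dtfns,yadp,enl] -> 16 lines: xrms jkhz afnx jnbsc ktckl dtfns yadp enl jjdzv bvp tgaa ktr cos mzkoo blzea tddjc
Final line count: 16

Answer: 16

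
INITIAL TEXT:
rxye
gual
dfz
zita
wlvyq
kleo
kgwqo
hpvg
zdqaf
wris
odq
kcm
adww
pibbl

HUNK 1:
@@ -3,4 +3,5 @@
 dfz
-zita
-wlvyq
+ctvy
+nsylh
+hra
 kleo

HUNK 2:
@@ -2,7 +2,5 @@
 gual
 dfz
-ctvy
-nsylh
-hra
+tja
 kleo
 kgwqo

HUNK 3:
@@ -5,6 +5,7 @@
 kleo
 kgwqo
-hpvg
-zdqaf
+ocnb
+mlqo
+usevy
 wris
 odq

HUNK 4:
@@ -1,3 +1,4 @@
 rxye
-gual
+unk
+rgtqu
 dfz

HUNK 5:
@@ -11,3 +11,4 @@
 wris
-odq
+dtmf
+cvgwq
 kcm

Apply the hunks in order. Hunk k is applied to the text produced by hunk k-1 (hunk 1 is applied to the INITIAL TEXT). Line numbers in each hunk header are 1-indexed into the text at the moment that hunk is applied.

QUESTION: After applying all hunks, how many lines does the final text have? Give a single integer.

Answer: 16

Derivation:
Hunk 1: at line 3 remove [zita,wlvyq] add [ctvy,nsylh,hra] -> 15 lines: rxye gual dfz ctvy nsylh hra kleo kgwqo hpvg zdqaf wris odq kcm adww pibbl
Hunk 2: at line 2 remove [ctvy,nsylh,hra] add [tja] -> 13 lines: rxye gual dfz tja kleo kgwqo hpvg zdqaf wris odq kcm adww pibbl
Hunk 3: at line 5 remove [hpvg,zdqaf] add [ocnb,mlqo,usevy] -> 14 lines: rxye gual dfz tja kleo kgwqo ocnb mlqo usevy wris odq kcm adww pibbl
Hunk 4: at line 1 remove [gual] add [unk,rgtqu] -> 15 lines: rxye unk rgtqu dfz tja kleo kgwqo ocnb mlqo usevy wris odq kcm adww pibbl
Hunk 5: at line 11 remove [odq] add [dtmf,cvgwq] -> 16 lines: rxye unk rgtqu dfz tja kleo kgwqo ocnb mlqo usevy wris dtmf cvgwq kcm adww pibbl
Final line count: 16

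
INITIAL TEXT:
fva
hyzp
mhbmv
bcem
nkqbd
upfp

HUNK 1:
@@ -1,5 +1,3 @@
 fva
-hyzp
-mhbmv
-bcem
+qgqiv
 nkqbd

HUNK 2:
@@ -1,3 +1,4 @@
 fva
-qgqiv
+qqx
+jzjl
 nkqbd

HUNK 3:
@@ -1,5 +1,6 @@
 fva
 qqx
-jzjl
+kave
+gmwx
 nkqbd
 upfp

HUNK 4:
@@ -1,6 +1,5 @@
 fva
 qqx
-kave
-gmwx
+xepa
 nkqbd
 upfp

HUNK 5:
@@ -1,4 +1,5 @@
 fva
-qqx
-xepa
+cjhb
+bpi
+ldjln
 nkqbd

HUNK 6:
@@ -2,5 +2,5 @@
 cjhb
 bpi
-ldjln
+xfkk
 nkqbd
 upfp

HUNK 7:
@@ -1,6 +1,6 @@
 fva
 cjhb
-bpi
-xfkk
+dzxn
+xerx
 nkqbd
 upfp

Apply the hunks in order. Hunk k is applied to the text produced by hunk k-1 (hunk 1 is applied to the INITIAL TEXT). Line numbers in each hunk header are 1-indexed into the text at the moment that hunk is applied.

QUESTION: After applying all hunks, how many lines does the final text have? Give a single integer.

Hunk 1: at line 1 remove [hyzp,mhbmv,bcem] add [qgqiv] -> 4 lines: fva qgqiv nkqbd upfp
Hunk 2: at line 1 remove [qgqiv] add [qqx,jzjl] -> 5 lines: fva qqx jzjl nkqbd upfp
Hunk 3: at line 1 remove [jzjl] add [kave,gmwx] -> 6 lines: fva qqx kave gmwx nkqbd upfp
Hunk 4: at line 1 remove [kave,gmwx] add [xepa] -> 5 lines: fva qqx xepa nkqbd upfp
Hunk 5: at line 1 remove [qqx,xepa] add [cjhb,bpi,ldjln] -> 6 lines: fva cjhb bpi ldjln nkqbd upfp
Hunk 6: at line 2 remove [ldjln] add [xfkk] -> 6 lines: fva cjhb bpi xfkk nkqbd upfp
Hunk 7: at line 1 remove [bpi,xfkk] add [dzxn,xerx] -> 6 lines: fva cjhb dzxn xerx nkqbd upfp
Final line count: 6

Answer: 6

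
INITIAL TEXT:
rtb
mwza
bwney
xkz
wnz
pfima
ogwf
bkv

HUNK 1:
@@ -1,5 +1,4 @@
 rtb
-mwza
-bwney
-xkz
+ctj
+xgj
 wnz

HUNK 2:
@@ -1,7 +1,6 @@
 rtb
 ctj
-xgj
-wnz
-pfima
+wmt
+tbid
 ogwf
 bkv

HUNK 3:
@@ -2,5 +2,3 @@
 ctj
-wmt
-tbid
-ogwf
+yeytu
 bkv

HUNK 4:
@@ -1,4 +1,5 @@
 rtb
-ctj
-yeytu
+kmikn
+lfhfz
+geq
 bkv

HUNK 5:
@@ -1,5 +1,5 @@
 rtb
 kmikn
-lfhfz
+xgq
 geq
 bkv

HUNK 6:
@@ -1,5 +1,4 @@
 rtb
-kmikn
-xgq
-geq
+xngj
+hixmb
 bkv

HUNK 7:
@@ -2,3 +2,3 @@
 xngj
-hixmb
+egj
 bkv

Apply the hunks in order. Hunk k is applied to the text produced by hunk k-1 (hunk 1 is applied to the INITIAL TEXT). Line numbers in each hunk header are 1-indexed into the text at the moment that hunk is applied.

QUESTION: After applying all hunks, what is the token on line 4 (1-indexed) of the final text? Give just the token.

Hunk 1: at line 1 remove [mwza,bwney,xkz] add [ctj,xgj] -> 7 lines: rtb ctj xgj wnz pfima ogwf bkv
Hunk 2: at line 1 remove [xgj,wnz,pfima] add [wmt,tbid] -> 6 lines: rtb ctj wmt tbid ogwf bkv
Hunk 3: at line 2 remove [wmt,tbid,ogwf] add [yeytu] -> 4 lines: rtb ctj yeytu bkv
Hunk 4: at line 1 remove [ctj,yeytu] add [kmikn,lfhfz,geq] -> 5 lines: rtb kmikn lfhfz geq bkv
Hunk 5: at line 1 remove [lfhfz] add [xgq] -> 5 lines: rtb kmikn xgq geq bkv
Hunk 6: at line 1 remove [kmikn,xgq,geq] add [xngj,hixmb] -> 4 lines: rtb xngj hixmb bkv
Hunk 7: at line 2 remove [hixmb] add [egj] -> 4 lines: rtb xngj egj bkv
Final line 4: bkv

Answer: bkv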